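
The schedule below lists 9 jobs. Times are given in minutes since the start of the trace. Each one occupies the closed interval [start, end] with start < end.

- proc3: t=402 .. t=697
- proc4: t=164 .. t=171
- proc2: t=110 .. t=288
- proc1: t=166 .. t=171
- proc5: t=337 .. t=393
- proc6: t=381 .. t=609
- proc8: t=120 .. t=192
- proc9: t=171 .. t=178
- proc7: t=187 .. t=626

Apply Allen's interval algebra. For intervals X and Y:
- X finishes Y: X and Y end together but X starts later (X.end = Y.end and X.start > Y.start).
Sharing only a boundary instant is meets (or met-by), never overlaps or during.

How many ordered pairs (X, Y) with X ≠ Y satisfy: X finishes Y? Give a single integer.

1

Checking all 72 ordered pairs for relation 'finishes'; matching pairs in alphabetical order:
(proc1, proc4): proc1 finishes proc4 ✓
Count: 1.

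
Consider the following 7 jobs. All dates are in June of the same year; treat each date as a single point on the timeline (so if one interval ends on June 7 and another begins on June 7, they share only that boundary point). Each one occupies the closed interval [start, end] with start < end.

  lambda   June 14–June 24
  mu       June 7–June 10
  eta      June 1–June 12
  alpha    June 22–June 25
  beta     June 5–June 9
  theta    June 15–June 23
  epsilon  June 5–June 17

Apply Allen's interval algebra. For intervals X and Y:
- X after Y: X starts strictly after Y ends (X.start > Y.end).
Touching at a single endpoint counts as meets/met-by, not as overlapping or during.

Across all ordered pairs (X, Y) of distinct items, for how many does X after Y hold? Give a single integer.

10

Checking all 42 ordered pairs for relation 'after'; matching pairs in alphabetical order:
(alpha, beta): alpha after beta ✓
(alpha, epsilon): alpha after epsilon ✓
(alpha, eta): alpha after eta ✓
(alpha, mu): alpha after mu ✓
(lambda, beta): lambda after beta ✓
(lambda, eta): lambda after eta ✓
(lambda, mu): lambda after mu ✓
(theta, beta): theta after beta ✓
(theta, eta): theta after eta ✓
(theta, mu): theta after mu ✓
Count: 10.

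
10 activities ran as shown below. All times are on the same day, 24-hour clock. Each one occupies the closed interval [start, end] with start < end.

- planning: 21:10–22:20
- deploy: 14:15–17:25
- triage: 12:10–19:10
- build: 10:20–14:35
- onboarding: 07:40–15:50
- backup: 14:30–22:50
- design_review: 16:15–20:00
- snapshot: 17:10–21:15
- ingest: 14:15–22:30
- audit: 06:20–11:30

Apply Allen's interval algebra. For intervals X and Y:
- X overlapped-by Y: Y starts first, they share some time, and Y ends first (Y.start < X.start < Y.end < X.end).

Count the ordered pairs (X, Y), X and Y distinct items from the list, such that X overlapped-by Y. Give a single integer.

20

Checking all 90 ordered pairs for relation 'overlapped-by'; matching pairs in alphabetical order:
(backup, build): backup overlapped-by build ✓
(backup, deploy): backup overlapped-by deploy ✓
(backup, ingest): backup overlapped-by ingest ✓
(backup, onboarding): backup overlapped-by onboarding ✓
(backup, triage): backup overlapped-by triage ✓
(build, audit): build overlapped-by audit ✓
(deploy, build): deploy overlapped-by build ✓
(deploy, onboarding): deploy overlapped-by onboarding ✓
(design_review, deploy): design_review overlapped-by deploy ✓
(design_review, triage): design_review overlapped-by triage ✓
(ingest, build): ingest overlapped-by build ✓
(ingest, onboarding): ingest overlapped-by onboarding ✓
(ingest, triage): ingest overlapped-by triage ✓
(onboarding, audit): onboarding overlapped-by audit ✓
(planning, snapshot): planning overlapped-by snapshot ✓
(snapshot, deploy): snapshot overlapped-by deploy ✓
(snapshot, design_review): snapshot overlapped-by design_review ✓
(snapshot, triage): snapshot overlapped-by triage ✓
(triage, build): triage overlapped-by build ✓
(triage, onboarding): triage overlapped-by onboarding ✓
Count: 20.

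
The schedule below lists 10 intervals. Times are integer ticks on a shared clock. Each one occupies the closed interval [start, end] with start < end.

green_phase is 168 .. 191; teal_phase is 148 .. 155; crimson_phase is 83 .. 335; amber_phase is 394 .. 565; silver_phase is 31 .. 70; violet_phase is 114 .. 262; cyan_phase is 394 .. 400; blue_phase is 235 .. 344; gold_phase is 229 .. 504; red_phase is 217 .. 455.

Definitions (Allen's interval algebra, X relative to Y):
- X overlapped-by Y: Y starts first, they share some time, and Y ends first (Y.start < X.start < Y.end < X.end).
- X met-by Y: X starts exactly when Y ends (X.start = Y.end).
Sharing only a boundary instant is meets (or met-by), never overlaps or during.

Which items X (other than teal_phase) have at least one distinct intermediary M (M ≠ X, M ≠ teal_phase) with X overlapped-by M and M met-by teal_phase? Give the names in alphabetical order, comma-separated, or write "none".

Target teal_phase = [148, 155].
Intermediaries M with M met-by teal_phase: none.
Union: none.

none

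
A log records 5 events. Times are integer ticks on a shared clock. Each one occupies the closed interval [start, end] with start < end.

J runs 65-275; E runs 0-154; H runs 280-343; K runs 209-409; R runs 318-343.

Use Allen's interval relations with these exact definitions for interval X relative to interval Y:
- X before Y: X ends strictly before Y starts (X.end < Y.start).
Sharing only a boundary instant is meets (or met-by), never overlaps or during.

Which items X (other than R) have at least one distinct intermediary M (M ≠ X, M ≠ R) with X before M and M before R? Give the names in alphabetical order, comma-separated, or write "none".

none

Target R = [318, 343].
Intermediaries M with M before R: E, J.
Via E — items with X before E: none.
Via J — items with X before J: none.
Union: none.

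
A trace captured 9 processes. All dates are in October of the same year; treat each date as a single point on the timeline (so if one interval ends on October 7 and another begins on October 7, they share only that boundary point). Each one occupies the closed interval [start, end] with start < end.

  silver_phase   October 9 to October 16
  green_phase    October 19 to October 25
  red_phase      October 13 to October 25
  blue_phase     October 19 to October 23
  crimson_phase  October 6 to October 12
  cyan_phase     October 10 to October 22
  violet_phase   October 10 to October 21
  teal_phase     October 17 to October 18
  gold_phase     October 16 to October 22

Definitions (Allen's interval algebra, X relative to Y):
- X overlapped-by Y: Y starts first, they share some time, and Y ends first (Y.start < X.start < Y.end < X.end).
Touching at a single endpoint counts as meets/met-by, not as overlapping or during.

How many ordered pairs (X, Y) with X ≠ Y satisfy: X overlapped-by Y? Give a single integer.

15

Checking all 72 ordered pairs for relation 'overlapped-by'; matching pairs in alphabetical order:
(blue_phase, cyan_phase): blue_phase overlapped-by cyan_phase ✓
(blue_phase, gold_phase): blue_phase overlapped-by gold_phase ✓
(blue_phase, violet_phase): blue_phase overlapped-by violet_phase ✓
(cyan_phase, crimson_phase): cyan_phase overlapped-by crimson_phase ✓
(cyan_phase, silver_phase): cyan_phase overlapped-by silver_phase ✓
(gold_phase, violet_phase): gold_phase overlapped-by violet_phase ✓
(green_phase, cyan_phase): green_phase overlapped-by cyan_phase ✓
(green_phase, gold_phase): green_phase overlapped-by gold_phase ✓
(green_phase, violet_phase): green_phase overlapped-by violet_phase ✓
(red_phase, cyan_phase): red_phase overlapped-by cyan_phase ✓
(red_phase, silver_phase): red_phase overlapped-by silver_phase ✓
(red_phase, violet_phase): red_phase overlapped-by violet_phase ✓
(silver_phase, crimson_phase): silver_phase overlapped-by crimson_phase ✓
(violet_phase, crimson_phase): violet_phase overlapped-by crimson_phase ✓
(violet_phase, silver_phase): violet_phase overlapped-by silver_phase ✓
Count: 15.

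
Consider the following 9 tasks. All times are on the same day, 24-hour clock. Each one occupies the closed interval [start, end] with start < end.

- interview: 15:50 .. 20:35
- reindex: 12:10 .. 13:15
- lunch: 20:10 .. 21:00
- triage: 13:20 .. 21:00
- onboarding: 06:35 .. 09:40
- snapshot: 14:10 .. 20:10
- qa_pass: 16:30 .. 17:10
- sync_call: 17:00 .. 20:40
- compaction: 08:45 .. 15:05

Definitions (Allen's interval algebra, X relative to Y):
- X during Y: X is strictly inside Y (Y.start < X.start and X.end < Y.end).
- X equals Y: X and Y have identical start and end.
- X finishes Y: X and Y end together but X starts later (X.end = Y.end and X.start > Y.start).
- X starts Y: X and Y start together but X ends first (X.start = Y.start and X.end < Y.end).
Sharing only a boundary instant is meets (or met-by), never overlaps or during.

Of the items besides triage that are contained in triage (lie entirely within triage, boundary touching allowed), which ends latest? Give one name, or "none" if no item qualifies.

lunch

Target triage = [13:20, 21:00].
compaction [08:45, 15:05] → overlaps → excluded.
interview [15:50, 20:35] → during → candidate.
lunch [20:10, 21:00] → finishes → candidate.
onboarding [06:35, 09:40] → before → excluded.
qa_pass [16:30, 17:10] → during → candidate.
reindex [12:10, 13:15] → before → excluded.
snapshot [14:10, 20:10] → during → candidate.
sync_call [17:00, 20:40] → during → candidate.
Among candidates, latest end is 21:00 → lunch.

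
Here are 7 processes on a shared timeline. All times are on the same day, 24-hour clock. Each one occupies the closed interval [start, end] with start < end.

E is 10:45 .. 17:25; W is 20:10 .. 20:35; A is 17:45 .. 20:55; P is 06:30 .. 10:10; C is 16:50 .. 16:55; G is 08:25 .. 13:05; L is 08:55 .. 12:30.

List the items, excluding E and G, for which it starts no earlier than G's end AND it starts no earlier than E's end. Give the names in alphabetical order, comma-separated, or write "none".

Conditions: its start is no earlier than G's end (X.start >= 13:05) AND its start is no earlier than E's end (X.start >= 17:25).
A: start 17:45 >= 13:05? ✓; start 17:45 >= 17:25? ✓ → yes.
C: start 16:50 >= 13:05? ✓; start 16:50 >= 17:25? ✗ → no.
L: start 08:55 >= 13:05? ✗; start 08:55 >= 17:25? ✗ → no.
P: start 06:30 >= 13:05? ✗; start 06:30 >= 17:25? ✗ → no.
W: start 20:10 >= 13:05? ✓; start 20:10 >= 17:25? ✓ → yes.
Result: A, W.

A, W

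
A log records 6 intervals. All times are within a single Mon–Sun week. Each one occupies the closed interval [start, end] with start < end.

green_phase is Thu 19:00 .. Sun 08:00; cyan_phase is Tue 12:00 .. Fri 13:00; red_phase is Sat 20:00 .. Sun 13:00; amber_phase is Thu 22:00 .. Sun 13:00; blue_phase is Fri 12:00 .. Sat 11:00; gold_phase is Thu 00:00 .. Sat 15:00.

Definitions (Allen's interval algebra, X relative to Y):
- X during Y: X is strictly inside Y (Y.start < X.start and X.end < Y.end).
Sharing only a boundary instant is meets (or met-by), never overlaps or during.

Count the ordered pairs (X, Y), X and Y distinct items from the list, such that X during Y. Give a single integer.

3

Checking all 30 ordered pairs for relation 'during'; matching pairs in alphabetical order:
(blue_phase, amber_phase): blue_phase during amber_phase ✓
(blue_phase, gold_phase): blue_phase during gold_phase ✓
(blue_phase, green_phase): blue_phase during green_phase ✓
Count: 3.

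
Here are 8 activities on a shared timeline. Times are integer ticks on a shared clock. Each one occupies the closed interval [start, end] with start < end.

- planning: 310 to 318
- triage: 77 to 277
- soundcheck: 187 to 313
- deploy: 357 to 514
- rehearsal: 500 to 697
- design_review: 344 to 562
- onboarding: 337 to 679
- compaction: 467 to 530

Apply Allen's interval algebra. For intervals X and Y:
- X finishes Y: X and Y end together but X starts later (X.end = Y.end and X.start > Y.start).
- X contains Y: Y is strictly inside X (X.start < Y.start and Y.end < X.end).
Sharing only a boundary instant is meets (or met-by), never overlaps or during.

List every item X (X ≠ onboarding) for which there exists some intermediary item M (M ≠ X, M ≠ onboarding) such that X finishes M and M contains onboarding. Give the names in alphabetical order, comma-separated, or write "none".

none

Target onboarding = [337, 679].
Intermediaries M with M contains onboarding: none.
Union: none.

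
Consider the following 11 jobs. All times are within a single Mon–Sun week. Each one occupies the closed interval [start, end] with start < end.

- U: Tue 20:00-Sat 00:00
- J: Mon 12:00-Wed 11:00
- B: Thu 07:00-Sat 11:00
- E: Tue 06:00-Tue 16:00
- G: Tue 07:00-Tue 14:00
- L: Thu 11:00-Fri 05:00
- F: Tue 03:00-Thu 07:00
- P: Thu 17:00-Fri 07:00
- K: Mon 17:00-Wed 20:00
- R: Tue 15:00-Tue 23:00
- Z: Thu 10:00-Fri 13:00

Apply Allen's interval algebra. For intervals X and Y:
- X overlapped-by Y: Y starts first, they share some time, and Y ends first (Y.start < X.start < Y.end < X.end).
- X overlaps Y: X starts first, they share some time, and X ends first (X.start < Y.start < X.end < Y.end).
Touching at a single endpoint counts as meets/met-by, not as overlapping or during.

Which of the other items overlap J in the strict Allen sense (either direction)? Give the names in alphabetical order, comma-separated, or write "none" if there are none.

Target J = [Mon 12:00, Wed 11:00].
B [Thu 07:00, Sat 11:00] → after → no.
E [Tue 06:00, Tue 16:00] → during → no.
F [Tue 03:00, Thu 07:00] → overlapped-by → yes.
G [Tue 07:00, Tue 14:00] → during → no.
K [Mon 17:00, Wed 20:00] → overlapped-by → yes.
L [Thu 11:00, Fri 05:00] → after → no.
P [Thu 17:00, Fri 07:00] → after → no.
R [Tue 15:00, Tue 23:00] → during → no.
U [Tue 20:00, Sat 00:00] → overlapped-by → yes.
Z [Thu 10:00, Fri 13:00] → after → no.
Result: F, K, U.

F, K, U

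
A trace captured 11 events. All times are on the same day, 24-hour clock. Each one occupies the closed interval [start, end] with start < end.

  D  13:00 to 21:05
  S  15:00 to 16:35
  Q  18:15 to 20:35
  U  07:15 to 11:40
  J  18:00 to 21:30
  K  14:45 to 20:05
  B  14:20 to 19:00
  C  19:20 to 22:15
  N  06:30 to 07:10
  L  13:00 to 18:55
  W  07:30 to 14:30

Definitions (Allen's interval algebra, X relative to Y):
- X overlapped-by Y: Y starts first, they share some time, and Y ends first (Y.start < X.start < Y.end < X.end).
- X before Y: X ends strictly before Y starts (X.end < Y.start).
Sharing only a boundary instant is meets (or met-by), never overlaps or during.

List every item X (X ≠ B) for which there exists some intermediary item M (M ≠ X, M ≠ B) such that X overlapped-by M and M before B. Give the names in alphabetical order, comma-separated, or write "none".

Target B = [14:20, 19:00].
Intermediaries M with M before B: N, U.
Via N — items with X overlapped-by N: none.
Via U — items with X overlapped-by U: W.
Union: W.

W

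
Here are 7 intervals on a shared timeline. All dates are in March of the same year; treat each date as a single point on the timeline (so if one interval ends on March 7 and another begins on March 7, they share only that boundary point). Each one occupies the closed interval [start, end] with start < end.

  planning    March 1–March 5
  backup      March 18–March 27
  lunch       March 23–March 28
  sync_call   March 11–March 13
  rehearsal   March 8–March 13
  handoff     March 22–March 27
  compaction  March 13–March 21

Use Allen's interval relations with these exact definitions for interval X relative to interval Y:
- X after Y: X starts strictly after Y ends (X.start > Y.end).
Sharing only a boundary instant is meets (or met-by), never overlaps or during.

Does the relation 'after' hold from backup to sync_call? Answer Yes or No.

backup = [March 18, March 27], sync_call = [March 11, March 13].
Actual relation of backup to sync_call: after.
Asked whether 'after' holds → Yes.

Yes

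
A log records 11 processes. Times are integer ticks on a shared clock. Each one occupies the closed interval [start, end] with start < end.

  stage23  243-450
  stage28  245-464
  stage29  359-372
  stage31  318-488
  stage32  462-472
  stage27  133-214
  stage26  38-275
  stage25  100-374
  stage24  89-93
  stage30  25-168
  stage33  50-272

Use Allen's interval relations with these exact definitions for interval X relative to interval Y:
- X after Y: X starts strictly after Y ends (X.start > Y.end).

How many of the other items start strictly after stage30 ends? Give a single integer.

Target stage30 = [25, 168].
stage23 [243, 450] → after → counts.
stage24 [89, 93] → during → no.
stage25 [100, 374] → overlapped-by → no.
stage26 [38, 275] → overlapped-by → no.
stage27 [133, 214] → overlapped-by → no.
stage28 [245, 464] → after → counts.
stage29 [359, 372] → after → counts.
stage31 [318, 488] → after → counts.
stage32 [462, 472] → after → counts.
stage33 [50, 272] → overlapped-by → no.
Total: 5.

5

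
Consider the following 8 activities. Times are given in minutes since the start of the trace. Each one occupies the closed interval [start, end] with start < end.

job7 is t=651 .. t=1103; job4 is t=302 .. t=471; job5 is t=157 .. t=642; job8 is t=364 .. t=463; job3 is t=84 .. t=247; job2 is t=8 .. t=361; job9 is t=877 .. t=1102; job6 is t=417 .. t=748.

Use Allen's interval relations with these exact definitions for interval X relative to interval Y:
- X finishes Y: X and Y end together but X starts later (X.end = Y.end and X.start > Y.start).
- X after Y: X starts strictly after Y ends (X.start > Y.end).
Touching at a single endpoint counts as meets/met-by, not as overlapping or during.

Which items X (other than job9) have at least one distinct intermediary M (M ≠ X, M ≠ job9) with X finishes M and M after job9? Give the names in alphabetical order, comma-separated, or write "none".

none

Target job9 = [t=877, t=1102].
Intermediaries M with M after job9: none.
Union: none.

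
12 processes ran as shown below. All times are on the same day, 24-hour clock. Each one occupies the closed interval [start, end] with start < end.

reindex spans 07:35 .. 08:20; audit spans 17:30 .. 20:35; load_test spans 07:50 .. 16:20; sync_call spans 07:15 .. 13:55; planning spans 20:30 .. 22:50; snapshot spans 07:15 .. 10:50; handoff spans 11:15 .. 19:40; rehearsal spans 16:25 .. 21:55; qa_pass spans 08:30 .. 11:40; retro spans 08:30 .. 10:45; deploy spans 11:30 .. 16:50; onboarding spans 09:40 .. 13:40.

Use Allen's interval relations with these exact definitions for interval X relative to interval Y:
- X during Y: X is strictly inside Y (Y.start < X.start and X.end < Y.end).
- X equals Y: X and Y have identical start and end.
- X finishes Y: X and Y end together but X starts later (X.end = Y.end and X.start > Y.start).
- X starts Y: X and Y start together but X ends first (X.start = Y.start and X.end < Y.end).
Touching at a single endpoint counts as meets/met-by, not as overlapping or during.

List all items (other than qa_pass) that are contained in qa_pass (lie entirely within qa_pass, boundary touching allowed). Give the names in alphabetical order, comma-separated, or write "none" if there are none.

Target qa_pass = [08:30, 11:40].
audit [17:30, 20:35] → after → no.
deploy [11:30, 16:50] → overlapped-by → no.
handoff [11:15, 19:40] → overlapped-by → no.
load_test [07:50, 16:20] → contains → no.
onboarding [09:40, 13:40] → overlapped-by → no.
planning [20:30, 22:50] → after → no.
rehearsal [16:25, 21:55] → after → no.
reindex [07:35, 08:20] → before → no.
retro [08:30, 10:45] → starts → yes.
snapshot [07:15, 10:50] → overlaps → no.
sync_call [07:15, 13:55] → contains → no.
Result: retro.

retro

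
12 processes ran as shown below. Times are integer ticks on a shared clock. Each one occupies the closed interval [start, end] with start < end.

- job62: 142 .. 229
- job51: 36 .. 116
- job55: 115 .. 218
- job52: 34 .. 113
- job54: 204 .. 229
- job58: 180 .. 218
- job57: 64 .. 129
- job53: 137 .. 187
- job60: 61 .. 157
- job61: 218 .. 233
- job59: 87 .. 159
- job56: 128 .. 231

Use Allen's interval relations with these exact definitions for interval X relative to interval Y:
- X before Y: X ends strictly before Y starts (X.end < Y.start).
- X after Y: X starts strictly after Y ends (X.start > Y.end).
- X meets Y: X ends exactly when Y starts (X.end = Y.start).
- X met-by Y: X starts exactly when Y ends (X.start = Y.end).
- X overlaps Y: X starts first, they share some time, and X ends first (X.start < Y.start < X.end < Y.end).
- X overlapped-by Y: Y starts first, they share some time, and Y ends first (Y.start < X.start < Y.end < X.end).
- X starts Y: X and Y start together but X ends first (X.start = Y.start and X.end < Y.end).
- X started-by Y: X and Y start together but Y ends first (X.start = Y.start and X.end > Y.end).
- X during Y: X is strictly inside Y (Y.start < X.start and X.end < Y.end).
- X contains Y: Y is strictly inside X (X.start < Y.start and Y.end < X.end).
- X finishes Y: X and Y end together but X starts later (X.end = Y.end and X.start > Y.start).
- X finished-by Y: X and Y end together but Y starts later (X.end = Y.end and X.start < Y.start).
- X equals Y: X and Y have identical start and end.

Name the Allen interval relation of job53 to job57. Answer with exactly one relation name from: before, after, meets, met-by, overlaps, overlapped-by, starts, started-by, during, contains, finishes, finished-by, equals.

job53 = [137, 187]; job57 = [64, 129].
Compare endpoints: job53.start > job57.start, job53.start > job57.end, job53.end > job57.start, job53.end > job57.end.
That pattern is 'after'.

after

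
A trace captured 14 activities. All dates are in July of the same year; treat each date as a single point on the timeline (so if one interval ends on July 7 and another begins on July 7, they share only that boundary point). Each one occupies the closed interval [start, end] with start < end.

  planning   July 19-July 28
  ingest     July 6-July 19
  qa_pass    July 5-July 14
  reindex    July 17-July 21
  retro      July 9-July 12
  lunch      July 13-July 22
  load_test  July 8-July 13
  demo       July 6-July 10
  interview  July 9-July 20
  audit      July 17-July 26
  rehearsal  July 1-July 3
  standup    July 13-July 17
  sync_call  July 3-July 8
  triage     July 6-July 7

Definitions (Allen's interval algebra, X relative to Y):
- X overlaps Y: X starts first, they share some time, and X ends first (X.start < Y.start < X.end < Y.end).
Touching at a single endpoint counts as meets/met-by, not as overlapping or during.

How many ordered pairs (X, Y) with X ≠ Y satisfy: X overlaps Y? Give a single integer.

Checking all 182 ordered pairs for relation 'overlaps'; matching pairs in alphabetical order:
(audit, planning): audit overlaps planning ✓
(demo, interview): demo overlaps interview ✓
(demo, load_test): demo overlaps load_test ✓
(demo, retro): demo overlaps retro ✓
(ingest, audit): ingest overlaps audit ✓
(ingest, interview): ingest overlaps interview ✓
(ingest, lunch): ingest overlaps lunch ✓
(ingest, reindex): ingest overlaps reindex ✓
(interview, audit): interview overlaps audit ✓
(interview, lunch): interview overlaps lunch ✓
(interview, planning): interview overlaps planning ✓
(interview, reindex): interview overlaps reindex ✓
(load_test, interview): load_test overlaps interview ✓
(lunch, audit): lunch overlaps audit ✓
(lunch, planning): lunch overlaps planning ✓
(qa_pass, ingest): qa_pass overlaps ingest ✓
(qa_pass, interview): qa_pass overlaps interview ✓
(qa_pass, lunch): qa_pass overlaps lunch ✓
(qa_pass, standup): qa_pass overlaps standup ✓
(reindex, planning): reindex overlaps planning ✓
(sync_call, demo): sync_call overlaps demo ✓
(sync_call, ingest): sync_call overlaps ingest ✓
(sync_call, qa_pass): sync_call overlaps qa_pass ✓
Count: 23.

23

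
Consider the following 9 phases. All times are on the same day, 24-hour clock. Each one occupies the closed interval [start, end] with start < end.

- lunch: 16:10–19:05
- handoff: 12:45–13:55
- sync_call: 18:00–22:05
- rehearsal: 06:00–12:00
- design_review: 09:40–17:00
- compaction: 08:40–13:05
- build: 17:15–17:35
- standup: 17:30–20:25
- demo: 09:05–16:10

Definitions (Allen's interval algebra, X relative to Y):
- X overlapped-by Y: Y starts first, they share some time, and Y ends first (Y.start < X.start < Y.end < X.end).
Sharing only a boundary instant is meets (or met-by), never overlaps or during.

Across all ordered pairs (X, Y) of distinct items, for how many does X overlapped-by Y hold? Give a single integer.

Checking all 72 ordered pairs for relation 'overlapped-by'; matching pairs in alphabetical order:
(compaction, rehearsal): compaction overlapped-by rehearsal ✓
(demo, compaction): demo overlapped-by compaction ✓
(demo, rehearsal): demo overlapped-by rehearsal ✓
(design_review, compaction): design_review overlapped-by compaction ✓
(design_review, demo): design_review overlapped-by demo ✓
(design_review, rehearsal): design_review overlapped-by rehearsal ✓
(handoff, compaction): handoff overlapped-by compaction ✓
(lunch, design_review): lunch overlapped-by design_review ✓
(standup, build): standup overlapped-by build ✓
(standup, lunch): standup overlapped-by lunch ✓
(sync_call, lunch): sync_call overlapped-by lunch ✓
(sync_call, standup): sync_call overlapped-by standup ✓
Count: 12.

12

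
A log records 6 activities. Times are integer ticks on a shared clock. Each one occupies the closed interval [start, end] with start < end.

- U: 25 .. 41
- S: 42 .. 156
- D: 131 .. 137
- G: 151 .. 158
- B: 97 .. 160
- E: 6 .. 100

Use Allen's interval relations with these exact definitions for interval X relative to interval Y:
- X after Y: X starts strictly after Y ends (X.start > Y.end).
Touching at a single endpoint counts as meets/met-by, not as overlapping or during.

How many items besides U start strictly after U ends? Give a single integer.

4

Target U = [25, 41].
B [97, 160] → after → counts.
D [131, 137] → after → counts.
E [6, 100] → contains → no.
G [151, 158] → after → counts.
S [42, 156] → after → counts.
Total: 4.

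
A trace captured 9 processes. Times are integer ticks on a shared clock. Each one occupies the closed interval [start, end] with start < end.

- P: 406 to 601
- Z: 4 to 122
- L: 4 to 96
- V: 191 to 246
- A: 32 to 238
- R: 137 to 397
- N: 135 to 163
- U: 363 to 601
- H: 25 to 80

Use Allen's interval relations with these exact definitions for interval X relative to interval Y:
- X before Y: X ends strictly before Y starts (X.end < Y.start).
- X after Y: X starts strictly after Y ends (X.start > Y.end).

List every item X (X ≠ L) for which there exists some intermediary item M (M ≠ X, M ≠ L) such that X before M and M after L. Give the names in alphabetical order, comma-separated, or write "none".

A, H, N, R, V, Z

Target L = [4, 96].
Intermediaries M with M after L: N, P, R, U, V.
Via N — items with X before N: H, Z.
Via P — items with X before P: A, H, N, R, V, Z.
Via R — items with X before R: H, Z.
Via U — items with X before U: A, H, N, V, Z.
Via V — items with X before V: H, N, Z.
Union: A, H, N, R, V, Z.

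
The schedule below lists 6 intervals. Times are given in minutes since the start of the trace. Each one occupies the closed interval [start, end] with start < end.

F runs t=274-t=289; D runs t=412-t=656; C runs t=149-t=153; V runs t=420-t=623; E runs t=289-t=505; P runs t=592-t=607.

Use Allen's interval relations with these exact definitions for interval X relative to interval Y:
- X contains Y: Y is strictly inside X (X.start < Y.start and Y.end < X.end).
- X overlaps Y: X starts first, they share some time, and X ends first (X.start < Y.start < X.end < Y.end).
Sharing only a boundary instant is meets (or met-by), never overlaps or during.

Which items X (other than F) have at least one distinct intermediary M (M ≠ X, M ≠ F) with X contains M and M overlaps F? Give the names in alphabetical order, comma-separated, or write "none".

Target F = [t=274, t=289].
Intermediaries M with M overlaps F: none.
Union: none.

none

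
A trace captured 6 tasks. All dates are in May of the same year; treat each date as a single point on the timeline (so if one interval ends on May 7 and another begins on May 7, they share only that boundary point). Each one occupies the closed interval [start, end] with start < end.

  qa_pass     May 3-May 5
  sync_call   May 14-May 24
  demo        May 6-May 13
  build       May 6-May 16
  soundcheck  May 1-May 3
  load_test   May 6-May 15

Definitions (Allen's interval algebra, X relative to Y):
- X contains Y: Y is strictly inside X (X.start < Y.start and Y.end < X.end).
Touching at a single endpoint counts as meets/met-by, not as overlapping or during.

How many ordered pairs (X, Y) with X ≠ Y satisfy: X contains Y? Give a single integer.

0

Checking all 30 ordered pairs for relation 'contains'; matching pairs in alphabetical order:
No pair satisfies it.
Count: 0.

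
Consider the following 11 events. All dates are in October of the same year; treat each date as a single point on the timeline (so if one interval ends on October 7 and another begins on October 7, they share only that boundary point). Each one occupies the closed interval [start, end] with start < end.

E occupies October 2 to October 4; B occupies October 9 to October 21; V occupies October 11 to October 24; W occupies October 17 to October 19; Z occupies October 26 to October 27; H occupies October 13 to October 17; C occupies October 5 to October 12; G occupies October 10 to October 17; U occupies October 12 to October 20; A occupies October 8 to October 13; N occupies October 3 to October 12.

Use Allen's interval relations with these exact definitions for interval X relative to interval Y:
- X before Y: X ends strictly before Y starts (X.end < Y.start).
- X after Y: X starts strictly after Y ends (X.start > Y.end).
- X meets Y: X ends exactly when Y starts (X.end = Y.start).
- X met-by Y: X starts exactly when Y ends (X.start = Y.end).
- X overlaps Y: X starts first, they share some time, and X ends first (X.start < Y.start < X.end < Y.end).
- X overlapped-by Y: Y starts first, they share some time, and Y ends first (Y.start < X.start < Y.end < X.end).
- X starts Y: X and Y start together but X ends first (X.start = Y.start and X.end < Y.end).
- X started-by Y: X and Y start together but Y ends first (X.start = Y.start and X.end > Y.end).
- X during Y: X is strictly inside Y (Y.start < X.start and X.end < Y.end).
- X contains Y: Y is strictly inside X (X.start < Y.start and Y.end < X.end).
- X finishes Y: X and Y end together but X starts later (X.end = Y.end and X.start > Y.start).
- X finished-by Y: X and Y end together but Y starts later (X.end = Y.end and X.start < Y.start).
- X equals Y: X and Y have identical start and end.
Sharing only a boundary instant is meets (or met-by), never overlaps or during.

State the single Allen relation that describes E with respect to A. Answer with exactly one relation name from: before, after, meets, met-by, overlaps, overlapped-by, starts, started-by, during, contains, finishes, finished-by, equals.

E = [October 2, October 4]; A = [October 8, October 13].
Compare endpoints: E.start < A.start, E.start < A.end, E.end < A.start, E.end < A.end.
That pattern is 'before'.

before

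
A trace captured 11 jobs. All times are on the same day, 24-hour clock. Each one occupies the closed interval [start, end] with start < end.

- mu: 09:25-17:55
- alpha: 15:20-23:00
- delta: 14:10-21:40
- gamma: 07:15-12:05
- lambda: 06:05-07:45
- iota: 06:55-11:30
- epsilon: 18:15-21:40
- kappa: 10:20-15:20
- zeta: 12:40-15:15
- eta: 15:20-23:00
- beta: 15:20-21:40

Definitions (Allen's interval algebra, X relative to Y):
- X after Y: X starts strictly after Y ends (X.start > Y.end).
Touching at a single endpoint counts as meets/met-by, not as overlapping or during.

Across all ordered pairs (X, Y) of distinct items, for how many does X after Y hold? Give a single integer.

26

Checking all 110 ordered pairs for relation 'after'; matching pairs in alphabetical order:
(alpha, gamma): alpha after gamma ✓
(alpha, iota): alpha after iota ✓
(alpha, lambda): alpha after lambda ✓
(alpha, zeta): alpha after zeta ✓
(beta, gamma): beta after gamma ✓
(beta, iota): beta after iota ✓
(beta, lambda): beta after lambda ✓
(beta, zeta): beta after zeta ✓
(delta, gamma): delta after gamma ✓
(delta, iota): delta after iota ✓
(delta, lambda): delta after lambda ✓
(epsilon, gamma): epsilon after gamma ✓
(epsilon, iota): epsilon after iota ✓
(epsilon, kappa): epsilon after kappa ✓
(epsilon, lambda): epsilon after lambda ✓
(epsilon, mu): epsilon after mu ✓
(epsilon, zeta): epsilon after zeta ✓
(eta, gamma): eta after gamma ✓
(eta, iota): eta after iota ✓
(eta, lambda): eta after lambda ✓
(eta, zeta): eta after zeta ✓
(kappa, lambda): kappa after lambda ✓
(mu, lambda): mu after lambda ✓
(zeta, gamma): zeta after gamma ✓
... plus 2 further pairs not listed.
Count: 26.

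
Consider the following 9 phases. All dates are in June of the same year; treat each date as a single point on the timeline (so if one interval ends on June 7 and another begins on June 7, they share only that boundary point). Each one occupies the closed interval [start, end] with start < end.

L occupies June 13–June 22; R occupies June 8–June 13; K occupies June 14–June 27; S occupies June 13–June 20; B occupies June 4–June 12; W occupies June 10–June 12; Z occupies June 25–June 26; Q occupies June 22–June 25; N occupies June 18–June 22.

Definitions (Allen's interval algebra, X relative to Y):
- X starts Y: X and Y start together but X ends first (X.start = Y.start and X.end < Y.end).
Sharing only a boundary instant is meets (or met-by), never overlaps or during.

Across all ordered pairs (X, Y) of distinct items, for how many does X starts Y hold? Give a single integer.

Checking all 72 ordered pairs for relation 'starts'; matching pairs in alphabetical order:
(S, L): S starts L ✓
Count: 1.

1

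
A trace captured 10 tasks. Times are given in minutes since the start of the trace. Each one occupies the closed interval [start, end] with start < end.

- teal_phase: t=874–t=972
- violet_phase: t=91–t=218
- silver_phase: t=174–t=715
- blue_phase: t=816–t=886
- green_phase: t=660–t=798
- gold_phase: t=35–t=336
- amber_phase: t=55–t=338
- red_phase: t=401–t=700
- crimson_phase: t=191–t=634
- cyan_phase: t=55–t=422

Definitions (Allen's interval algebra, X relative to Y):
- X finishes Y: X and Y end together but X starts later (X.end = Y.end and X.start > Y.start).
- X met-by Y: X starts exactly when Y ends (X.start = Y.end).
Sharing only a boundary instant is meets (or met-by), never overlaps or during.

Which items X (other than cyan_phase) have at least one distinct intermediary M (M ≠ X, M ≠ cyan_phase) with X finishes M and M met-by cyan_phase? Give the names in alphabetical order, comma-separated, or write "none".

Target cyan_phase = [t=55, t=422].
Intermediaries M with M met-by cyan_phase: none.
Union: none.

none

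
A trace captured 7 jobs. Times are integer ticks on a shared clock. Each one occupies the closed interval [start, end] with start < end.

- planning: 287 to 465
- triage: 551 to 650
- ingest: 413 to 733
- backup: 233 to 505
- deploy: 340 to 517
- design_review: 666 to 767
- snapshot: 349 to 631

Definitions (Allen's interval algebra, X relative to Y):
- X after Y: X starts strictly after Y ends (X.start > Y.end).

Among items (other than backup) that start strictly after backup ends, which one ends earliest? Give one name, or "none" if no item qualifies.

triage

Target backup = [233, 505].
deploy [340, 517] → overlapped-by → excluded.
design_review [666, 767] → after → candidate.
ingest [413, 733] → overlapped-by → excluded.
planning [287, 465] → during → excluded.
snapshot [349, 631] → overlapped-by → excluded.
triage [551, 650] → after → candidate.
Among candidates, earliest end is 650 → triage.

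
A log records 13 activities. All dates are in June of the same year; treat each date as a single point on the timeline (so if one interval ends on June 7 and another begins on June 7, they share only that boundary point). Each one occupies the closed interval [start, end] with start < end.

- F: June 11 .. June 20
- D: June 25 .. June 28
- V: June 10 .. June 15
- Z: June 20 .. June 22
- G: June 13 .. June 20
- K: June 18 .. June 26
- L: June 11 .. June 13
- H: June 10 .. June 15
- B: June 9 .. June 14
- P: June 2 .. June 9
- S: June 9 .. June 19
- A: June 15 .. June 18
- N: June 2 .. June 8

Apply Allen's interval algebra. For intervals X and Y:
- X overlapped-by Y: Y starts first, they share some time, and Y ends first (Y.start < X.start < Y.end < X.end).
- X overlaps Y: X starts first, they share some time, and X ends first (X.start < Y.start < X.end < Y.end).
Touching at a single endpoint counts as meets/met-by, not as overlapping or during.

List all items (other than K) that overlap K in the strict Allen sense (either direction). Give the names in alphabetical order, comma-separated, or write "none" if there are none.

D, F, G, S

Target K = [June 18, June 26].
A [June 15, June 18] → meets → no.
B [June 9, June 14] → before → no.
D [June 25, June 28] → overlapped-by → yes.
F [June 11, June 20] → overlaps → yes.
G [June 13, June 20] → overlaps → yes.
H [June 10, June 15] → before → no.
L [June 11, June 13] → before → no.
N [June 2, June 8] → before → no.
P [June 2, June 9] → before → no.
S [June 9, June 19] → overlaps → yes.
V [June 10, June 15] → before → no.
Z [June 20, June 22] → during → no.
Result: D, F, G, S.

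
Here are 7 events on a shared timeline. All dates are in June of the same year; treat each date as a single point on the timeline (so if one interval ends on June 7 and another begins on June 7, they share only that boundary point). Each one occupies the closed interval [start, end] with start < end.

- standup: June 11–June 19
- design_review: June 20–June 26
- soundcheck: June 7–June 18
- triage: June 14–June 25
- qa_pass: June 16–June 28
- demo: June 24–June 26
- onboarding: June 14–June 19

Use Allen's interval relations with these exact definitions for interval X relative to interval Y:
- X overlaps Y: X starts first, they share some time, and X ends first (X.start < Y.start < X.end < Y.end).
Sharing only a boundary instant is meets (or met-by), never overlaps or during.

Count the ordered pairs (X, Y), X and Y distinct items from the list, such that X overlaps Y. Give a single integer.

10

Checking all 42 ordered pairs for relation 'overlaps'; matching pairs in alphabetical order:
(onboarding, qa_pass): onboarding overlaps qa_pass ✓
(soundcheck, onboarding): soundcheck overlaps onboarding ✓
(soundcheck, qa_pass): soundcheck overlaps qa_pass ✓
(soundcheck, standup): soundcheck overlaps standup ✓
(soundcheck, triage): soundcheck overlaps triage ✓
(standup, qa_pass): standup overlaps qa_pass ✓
(standup, triage): standup overlaps triage ✓
(triage, demo): triage overlaps demo ✓
(triage, design_review): triage overlaps design_review ✓
(triage, qa_pass): triage overlaps qa_pass ✓
Count: 10.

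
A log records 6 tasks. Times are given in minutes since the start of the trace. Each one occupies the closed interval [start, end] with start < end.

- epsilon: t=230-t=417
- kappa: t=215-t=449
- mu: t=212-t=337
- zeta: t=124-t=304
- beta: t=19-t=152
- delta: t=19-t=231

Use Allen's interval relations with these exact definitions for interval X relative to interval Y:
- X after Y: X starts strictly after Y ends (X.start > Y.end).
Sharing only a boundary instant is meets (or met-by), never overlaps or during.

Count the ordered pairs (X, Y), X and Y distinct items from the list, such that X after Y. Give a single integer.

3

Checking all 30 ordered pairs for relation 'after'; matching pairs in alphabetical order:
(epsilon, beta): epsilon after beta ✓
(kappa, beta): kappa after beta ✓
(mu, beta): mu after beta ✓
Count: 3.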